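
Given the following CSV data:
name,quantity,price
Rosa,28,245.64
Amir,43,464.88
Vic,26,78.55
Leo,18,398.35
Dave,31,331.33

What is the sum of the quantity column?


Values in 'quantity' column:
  Row 1: 28
  Row 2: 43
  Row 3: 26
  Row 4: 18
  Row 5: 31
Sum = 28 + 43 + 26 + 18 + 31 = 146

ANSWER: 146


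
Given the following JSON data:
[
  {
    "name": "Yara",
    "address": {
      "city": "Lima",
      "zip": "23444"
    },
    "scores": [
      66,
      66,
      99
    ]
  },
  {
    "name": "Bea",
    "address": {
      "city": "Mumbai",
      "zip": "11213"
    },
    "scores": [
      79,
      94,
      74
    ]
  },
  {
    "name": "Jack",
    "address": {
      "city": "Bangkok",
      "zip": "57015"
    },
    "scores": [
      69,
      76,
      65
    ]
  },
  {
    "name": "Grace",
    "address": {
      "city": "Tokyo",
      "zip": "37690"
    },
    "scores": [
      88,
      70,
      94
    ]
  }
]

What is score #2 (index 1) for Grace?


Path: records[3].scores[1]
Value: 70

ANSWER: 70


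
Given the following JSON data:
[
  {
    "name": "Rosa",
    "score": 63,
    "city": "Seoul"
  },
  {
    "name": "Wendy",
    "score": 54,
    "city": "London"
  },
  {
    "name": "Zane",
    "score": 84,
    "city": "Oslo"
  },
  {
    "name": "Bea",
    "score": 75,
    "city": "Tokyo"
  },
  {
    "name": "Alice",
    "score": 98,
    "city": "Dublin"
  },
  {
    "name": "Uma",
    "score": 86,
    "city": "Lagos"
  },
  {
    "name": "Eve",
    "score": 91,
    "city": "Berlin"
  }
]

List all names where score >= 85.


Filtering records where score >= 85:
  Rosa (score=63) -> no
  Wendy (score=54) -> no
  Zane (score=84) -> no
  Bea (score=75) -> no
  Alice (score=98) -> YES
  Uma (score=86) -> YES
  Eve (score=91) -> YES


ANSWER: Alice, Uma, Eve


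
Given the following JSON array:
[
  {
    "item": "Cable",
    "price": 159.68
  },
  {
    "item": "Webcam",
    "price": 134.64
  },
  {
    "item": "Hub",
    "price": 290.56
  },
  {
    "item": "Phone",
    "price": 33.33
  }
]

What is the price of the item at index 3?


Array index 3 -> Phone
price = 33.33

ANSWER: 33.33


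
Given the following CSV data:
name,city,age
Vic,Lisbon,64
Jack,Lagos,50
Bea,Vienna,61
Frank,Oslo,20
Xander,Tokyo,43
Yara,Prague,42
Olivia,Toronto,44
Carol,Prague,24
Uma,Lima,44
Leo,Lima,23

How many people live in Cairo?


Scanning city column for 'Cairo':
Total matches: 0

ANSWER: 0


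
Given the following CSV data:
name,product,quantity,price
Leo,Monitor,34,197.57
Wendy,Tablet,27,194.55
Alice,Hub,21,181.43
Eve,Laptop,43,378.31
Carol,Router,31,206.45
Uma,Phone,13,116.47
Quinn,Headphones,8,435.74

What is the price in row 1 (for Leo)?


Row 1: Leo
Column 'price' = 197.57

ANSWER: 197.57


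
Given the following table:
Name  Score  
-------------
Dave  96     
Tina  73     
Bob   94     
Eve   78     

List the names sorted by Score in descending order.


Sorting by Score (descending):
  Dave: 96
  Bob: 94
  Eve: 78
  Tina: 73


ANSWER: Dave, Bob, Eve, Tina


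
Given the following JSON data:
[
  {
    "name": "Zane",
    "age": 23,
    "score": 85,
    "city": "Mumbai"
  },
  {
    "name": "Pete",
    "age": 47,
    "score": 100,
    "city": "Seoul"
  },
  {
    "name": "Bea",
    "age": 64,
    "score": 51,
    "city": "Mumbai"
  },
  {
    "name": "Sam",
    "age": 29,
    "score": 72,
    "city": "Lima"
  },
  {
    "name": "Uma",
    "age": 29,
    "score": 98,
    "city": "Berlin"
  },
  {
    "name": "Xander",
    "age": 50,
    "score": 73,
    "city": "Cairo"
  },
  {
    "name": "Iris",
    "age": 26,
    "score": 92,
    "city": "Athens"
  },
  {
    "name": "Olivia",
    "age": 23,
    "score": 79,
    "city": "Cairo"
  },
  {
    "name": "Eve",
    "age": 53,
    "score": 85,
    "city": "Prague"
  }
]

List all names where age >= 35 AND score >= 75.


Checking both conditions:
  Zane (age=23, score=85) -> no
  Pete (age=47, score=100) -> YES
  Bea (age=64, score=51) -> no
  Sam (age=29, score=72) -> no
  Uma (age=29, score=98) -> no
  Xander (age=50, score=73) -> no
  Iris (age=26, score=92) -> no
  Olivia (age=23, score=79) -> no
  Eve (age=53, score=85) -> YES


ANSWER: Pete, Eve


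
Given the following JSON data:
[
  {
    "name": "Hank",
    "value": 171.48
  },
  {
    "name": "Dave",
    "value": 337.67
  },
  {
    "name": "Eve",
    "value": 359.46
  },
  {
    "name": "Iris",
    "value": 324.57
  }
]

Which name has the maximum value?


Comparing values:
  Hank: 171.48
  Dave: 337.67
  Eve: 359.46
  Iris: 324.57
Maximum: Eve (359.46)

ANSWER: Eve


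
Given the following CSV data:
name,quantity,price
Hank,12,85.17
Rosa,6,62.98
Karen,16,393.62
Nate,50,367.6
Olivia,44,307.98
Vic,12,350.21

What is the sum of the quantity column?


Values in 'quantity' column:
  Row 1: 12
  Row 2: 6
  Row 3: 16
  Row 4: 50
  Row 5: 44
  Row 6: 12
Sum = 12 + 6 + 16 + 50 + 44 + 12 = 140

ANSWER: 140


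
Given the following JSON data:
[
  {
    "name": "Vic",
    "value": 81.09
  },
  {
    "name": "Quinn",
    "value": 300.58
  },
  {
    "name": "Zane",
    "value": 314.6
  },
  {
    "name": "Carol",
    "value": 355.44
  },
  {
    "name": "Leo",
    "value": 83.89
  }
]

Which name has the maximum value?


Comparing values:
  Vic: 81.09
  Quinn: 300.58
  Zane: 314.6
  Carol: 355.44
  Leo: 83.89
Maximum: Carol (355.44)

ANSWER: Carol


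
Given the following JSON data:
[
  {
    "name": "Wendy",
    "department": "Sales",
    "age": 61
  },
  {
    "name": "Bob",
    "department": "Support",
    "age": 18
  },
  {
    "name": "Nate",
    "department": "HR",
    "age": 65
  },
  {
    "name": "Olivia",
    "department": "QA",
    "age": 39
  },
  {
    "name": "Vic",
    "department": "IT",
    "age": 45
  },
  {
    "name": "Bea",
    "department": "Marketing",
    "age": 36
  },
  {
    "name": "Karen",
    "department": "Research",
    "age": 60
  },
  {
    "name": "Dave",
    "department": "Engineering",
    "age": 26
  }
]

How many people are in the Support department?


Scanning records for department = Support
  Record 1: Bob
Count: 1

ANSWER: 1


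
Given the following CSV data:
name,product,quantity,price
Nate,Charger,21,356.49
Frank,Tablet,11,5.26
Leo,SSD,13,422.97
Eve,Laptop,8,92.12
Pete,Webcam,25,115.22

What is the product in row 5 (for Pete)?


Row 5: Pete
Column 'product' = Webcam

ANSWER: Webcam


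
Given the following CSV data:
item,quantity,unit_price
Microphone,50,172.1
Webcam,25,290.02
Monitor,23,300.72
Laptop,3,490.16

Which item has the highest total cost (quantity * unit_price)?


Computing row totals:
  Microphone: 8605.0
  Webcam: 7250.5
  Monitor: 6916.56
  Laptop: 1470.48
Maximum: Microphone (8605.0)

ANSWER: Microphone


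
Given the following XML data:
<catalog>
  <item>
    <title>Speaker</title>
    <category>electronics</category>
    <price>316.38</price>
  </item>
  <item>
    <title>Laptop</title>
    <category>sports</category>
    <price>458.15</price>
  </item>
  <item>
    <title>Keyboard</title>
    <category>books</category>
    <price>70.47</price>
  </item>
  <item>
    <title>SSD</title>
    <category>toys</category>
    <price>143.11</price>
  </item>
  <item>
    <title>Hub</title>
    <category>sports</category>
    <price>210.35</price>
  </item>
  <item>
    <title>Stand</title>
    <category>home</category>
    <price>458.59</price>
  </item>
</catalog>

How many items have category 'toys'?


Scanning <item> elements for <category>toys</category>:
  Item 4: SSD -> MATCH
Count: 1

ANSWER: 1


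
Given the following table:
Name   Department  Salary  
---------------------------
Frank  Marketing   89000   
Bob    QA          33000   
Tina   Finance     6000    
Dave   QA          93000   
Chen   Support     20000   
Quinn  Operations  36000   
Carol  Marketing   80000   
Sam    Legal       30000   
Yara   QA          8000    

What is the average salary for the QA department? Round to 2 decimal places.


QA department members:
  Bob: 33000
  Dave: 93000
  Yara: 8000
Sum = 134000
Count = 3
Average = 134000 / 3 = 44666.67

ANSWER: 44666.67


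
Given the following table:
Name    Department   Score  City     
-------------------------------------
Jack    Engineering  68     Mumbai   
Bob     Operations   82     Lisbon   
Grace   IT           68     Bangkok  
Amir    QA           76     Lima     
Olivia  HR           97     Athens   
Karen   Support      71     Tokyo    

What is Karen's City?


Row 6: Karen
City = Tokyo

ANSWER: Tokyo


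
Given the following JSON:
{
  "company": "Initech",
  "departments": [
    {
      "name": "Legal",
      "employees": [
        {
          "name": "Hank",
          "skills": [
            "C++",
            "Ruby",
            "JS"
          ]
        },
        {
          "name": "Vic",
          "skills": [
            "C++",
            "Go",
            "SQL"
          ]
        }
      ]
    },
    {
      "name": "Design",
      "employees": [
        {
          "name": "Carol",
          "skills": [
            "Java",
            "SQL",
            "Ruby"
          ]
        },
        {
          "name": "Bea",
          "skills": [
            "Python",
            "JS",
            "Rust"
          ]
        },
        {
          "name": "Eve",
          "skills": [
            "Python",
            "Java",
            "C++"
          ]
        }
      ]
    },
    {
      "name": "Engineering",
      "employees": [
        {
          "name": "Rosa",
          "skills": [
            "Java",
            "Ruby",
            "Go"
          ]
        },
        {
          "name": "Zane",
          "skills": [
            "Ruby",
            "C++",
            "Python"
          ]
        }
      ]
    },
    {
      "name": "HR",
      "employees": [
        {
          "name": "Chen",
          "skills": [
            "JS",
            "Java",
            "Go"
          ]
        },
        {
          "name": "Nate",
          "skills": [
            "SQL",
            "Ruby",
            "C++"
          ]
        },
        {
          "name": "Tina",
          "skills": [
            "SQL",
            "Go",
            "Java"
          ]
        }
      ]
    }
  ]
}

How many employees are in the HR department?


Path: departments[3].employees
Count: 3

ANSWER: 3


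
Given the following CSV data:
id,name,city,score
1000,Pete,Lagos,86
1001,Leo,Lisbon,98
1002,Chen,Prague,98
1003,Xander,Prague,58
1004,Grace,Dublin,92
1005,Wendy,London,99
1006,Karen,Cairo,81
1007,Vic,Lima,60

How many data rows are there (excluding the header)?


Counting rows (excluding header):
Header: id,name,city,score
Data rows: 8

ANSWER: 8


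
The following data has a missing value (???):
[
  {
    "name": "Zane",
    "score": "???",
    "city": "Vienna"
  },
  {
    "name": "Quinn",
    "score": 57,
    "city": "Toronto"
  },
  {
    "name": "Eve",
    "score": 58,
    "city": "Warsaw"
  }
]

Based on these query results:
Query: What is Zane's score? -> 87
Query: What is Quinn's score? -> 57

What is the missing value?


The missing value is Zane's score
From query: Zane's score = 87

ANSWER: 87


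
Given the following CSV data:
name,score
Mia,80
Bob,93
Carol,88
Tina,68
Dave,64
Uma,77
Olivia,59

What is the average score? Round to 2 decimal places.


Scores: 80, 93, 88, 68, 64, 77, 59
Sum = 529
Count = 7
Average = 529 / 7 = 75.57

ANSWER: 75.57


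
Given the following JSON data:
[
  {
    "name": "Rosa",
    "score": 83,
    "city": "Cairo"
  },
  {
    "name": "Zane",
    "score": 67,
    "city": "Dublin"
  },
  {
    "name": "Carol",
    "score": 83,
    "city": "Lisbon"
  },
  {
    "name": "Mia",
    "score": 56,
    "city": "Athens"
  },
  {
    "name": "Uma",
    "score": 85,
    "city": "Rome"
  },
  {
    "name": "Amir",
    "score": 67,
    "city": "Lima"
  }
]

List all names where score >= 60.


Filtering records where score >= 60:
  Rosa (score=83) -> YES
  Zane (score=67) -> YES
  Carol (score=83) -> YES
  Mia (score=56) -> no
  Uma (score=85) -> YES
  Amir (score=67) -> YES


ANSWER: Rosa, Zane, Carol, Uma, Amir


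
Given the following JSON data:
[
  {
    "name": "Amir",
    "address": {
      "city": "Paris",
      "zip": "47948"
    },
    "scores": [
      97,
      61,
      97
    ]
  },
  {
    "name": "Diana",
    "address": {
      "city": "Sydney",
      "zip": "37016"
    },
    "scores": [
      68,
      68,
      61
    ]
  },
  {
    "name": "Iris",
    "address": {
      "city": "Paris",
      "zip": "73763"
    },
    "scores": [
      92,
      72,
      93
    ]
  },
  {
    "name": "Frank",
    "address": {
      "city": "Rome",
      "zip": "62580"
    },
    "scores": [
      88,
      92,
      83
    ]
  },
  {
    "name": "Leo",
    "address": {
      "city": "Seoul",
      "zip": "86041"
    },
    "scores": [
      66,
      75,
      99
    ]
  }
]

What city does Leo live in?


Path: records[4].address.city
Value: Seoul

ANSWER: Seoul


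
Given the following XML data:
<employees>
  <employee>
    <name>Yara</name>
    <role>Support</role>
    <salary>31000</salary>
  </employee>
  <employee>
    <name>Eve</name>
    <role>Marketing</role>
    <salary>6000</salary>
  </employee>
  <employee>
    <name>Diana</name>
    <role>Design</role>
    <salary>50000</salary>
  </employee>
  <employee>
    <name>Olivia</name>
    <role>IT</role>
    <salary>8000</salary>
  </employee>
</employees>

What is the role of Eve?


Searching for <employee> with <name>Eve</name>
Found at position 2
<role>Marketing</role>

ANSWER: Marketing


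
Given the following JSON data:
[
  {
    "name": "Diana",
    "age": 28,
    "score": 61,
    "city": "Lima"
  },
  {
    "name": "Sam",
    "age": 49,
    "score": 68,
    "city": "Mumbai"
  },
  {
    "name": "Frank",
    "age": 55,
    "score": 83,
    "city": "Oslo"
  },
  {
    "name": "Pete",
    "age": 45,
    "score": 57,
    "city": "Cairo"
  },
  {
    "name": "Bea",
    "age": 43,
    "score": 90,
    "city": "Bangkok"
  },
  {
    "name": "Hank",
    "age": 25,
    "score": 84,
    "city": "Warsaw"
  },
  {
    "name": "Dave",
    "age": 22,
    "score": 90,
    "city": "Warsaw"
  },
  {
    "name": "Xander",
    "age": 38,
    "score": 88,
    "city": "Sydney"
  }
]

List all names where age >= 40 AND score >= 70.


Checking both conditions:
  Diana (age=28, score=61) -> no
  Sam (age=49, score=68) -> no
  Frank (age=55, score=83) -> YES
  Pete (age=45, score=57) -> no
  Bea (age=43, score=90) -> YES
  Hank (age=25, score=84) -> no
  Dave (age=22, score=90) -> no
  Xander (age=38, score=88) -> no


ANSWER: Frank, Bea


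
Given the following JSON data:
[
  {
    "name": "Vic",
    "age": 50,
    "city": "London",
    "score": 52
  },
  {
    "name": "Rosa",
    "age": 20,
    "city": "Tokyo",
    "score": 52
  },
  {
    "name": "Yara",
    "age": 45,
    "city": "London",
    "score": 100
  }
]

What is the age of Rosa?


Looking up record where name = Rosa
Record index: 1
Field 'age' = 20

ANSWER: 20


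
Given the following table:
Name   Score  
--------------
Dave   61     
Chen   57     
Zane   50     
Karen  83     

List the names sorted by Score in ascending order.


Sorting by Score (ascending):
  Zane: 50
  Chen: 57
  Dave: 61
  Karen: 83


ANSWER: Zane, Chen, Dave, Karen


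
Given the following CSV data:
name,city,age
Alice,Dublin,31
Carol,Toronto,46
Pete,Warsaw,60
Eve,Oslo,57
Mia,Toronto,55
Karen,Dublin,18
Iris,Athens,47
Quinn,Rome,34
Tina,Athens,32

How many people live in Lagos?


Scanning city column for 'Lagos':
Total matches: 0

ANSWER: 0


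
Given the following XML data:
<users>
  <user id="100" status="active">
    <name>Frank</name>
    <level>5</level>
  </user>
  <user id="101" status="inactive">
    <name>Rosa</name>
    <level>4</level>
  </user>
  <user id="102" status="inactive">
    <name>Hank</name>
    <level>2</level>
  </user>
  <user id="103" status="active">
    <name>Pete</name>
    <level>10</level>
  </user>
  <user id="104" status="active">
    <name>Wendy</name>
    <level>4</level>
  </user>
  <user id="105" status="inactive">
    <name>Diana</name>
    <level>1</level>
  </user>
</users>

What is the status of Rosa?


Finding user with name = Rosa
user id="101" status="inactive"

ANSWER: inactive


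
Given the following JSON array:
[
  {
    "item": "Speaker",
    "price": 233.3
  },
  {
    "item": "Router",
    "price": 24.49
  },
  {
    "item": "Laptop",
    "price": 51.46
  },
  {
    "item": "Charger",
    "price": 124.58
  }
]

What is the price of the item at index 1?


Array index 1 -> Router
price = 24.49

ANSWER: 24.49


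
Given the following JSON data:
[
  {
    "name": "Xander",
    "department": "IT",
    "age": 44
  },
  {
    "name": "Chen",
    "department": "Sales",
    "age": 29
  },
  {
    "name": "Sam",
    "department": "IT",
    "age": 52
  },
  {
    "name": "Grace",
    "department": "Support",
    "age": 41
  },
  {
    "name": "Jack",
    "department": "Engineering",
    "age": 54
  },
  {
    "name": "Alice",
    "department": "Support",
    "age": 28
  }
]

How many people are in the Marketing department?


Scanning records for department = Marketing
  No matches found
Count: 0

ANSWER: 0


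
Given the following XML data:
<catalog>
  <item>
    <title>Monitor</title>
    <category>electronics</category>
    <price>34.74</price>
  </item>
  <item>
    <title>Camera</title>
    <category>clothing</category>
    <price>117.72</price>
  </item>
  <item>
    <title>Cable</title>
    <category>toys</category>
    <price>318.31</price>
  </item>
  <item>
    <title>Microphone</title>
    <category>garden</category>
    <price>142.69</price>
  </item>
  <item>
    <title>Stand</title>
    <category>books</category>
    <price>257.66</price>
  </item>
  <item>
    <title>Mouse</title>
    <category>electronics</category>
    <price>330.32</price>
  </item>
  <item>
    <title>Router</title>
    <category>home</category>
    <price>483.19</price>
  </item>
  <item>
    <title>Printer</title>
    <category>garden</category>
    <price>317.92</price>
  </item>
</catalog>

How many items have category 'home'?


Scanning <item> elements for <category>home</category>:
  Item 7: Router -> MATCH
Count: 1

ANSWER: 1


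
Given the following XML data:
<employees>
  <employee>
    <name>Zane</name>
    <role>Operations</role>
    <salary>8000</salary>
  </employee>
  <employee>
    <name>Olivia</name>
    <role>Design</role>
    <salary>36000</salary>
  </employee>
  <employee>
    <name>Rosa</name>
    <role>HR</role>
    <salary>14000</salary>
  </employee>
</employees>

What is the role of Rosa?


Searching for <employee> with <name>Rosa</name>
Found at position 3
<role>HR</role>

ANSWER: HR


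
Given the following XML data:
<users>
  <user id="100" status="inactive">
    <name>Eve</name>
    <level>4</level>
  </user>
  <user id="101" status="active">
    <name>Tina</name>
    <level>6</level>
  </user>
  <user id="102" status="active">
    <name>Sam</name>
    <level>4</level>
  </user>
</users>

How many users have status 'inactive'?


Counting users with status='inactive':
  Eve (id=100) -> MATCH
Count: 1

ANSWER: 1


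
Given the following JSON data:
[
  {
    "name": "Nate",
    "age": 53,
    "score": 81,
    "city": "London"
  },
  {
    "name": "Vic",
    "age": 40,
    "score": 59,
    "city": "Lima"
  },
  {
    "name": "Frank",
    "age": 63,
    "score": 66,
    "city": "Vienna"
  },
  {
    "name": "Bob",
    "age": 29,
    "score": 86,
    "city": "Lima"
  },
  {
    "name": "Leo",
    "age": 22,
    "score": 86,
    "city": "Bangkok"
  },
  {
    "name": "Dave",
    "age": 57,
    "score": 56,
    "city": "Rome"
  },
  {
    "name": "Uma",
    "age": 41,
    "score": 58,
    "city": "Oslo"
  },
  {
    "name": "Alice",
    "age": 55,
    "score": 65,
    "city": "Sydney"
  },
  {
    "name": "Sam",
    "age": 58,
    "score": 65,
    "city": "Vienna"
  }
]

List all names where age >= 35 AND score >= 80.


Checking both conditions:
  Nate (age=53, score=81) -> YES
  Vic (age=40, score=59) -> no
  Frank (age=63, score=66) -> no
  Bob (age=29, score=86) -> no
  Leo (age=22, score=86) -> no
  Dave (age=57, score=56) -> no
  Uma (age=41, score=58) -> no
  Alice (age=55, score=65) -> no
  Sam (age=58, score=65) -> no


ANSWER: Nate


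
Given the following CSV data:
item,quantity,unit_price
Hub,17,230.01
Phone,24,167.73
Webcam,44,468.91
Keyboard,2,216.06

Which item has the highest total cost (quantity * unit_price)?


Computing row totals:
  Hub: 3910.17
  Phone: 4025.52
  Webcam: 20632.04
  Keyboard: 432.12
Maximum: Webcam (20632.04)

ANSWER: Webcam


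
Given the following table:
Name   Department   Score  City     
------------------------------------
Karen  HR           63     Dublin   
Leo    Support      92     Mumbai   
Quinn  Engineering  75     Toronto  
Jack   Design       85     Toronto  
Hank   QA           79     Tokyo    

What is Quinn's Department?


Row 3: Quinn
Department = Engineering

ANSWER: Engineering


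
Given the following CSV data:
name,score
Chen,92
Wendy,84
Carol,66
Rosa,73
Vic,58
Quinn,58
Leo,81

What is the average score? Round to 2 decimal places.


Scores: 92, 84, 66, 73, 58, 58, 81
Sum = 512
Count = 7
Average = 512 / 7 = 73.14

ANSWER: 73.14


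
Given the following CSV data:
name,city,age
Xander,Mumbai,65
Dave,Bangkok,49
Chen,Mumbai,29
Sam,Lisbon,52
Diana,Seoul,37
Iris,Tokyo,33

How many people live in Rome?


Scanning city column for 'Rome':
Total matches: 0

ANSWER: 0


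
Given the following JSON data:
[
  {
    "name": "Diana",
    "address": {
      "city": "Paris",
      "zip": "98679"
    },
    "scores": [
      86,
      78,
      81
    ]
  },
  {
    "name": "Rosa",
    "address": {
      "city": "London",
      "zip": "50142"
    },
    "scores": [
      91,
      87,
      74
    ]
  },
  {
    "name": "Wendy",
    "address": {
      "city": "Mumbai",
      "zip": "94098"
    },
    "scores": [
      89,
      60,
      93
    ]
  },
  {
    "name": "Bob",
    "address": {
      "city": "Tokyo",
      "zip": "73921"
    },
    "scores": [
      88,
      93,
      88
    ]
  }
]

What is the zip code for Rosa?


Path: records[1].address.zip
Value: 50142

ANSWER: 50142


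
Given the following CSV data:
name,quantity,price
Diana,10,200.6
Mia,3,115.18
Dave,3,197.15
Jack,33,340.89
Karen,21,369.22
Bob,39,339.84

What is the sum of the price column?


Values in 'price' column:
  Row 1: 200.6
  Row 2: 115.18
  Row 3: 197.15
  Row 4: 340.89
  Row 5: 369.22
  Row 6: 339.84
Sum = 200.6 + 115.18 + 197.15 + 340.89 + 369.22 + 339.84 = 1562.88

ANSWER: 1562.88


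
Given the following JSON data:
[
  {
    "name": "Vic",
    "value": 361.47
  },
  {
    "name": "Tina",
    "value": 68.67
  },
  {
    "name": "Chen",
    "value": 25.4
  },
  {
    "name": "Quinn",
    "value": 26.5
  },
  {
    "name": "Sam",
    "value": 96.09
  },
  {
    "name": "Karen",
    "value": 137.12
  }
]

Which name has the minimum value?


Comparing values:
  Vic: 361.47
  Tina: 68.67
  Chen: 25.4
  Quinn: 26.5
  Sam: 96.09
  Karen: 137.12
Minimum: Chen (25.4)

ANSWER: Chen


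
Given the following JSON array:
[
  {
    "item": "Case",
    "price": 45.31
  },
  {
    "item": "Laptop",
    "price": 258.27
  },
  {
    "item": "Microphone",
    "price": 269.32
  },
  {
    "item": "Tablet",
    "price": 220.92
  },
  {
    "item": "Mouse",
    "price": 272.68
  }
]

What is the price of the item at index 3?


Array index 3 -> Tablet
price = 220.92

ANSWER: 220.92


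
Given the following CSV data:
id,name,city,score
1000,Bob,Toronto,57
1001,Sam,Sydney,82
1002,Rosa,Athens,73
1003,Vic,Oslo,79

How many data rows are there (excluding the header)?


Counting rows (excluding header):
Header: id,name,city,score
Data rows: 4

ANSWER: 4


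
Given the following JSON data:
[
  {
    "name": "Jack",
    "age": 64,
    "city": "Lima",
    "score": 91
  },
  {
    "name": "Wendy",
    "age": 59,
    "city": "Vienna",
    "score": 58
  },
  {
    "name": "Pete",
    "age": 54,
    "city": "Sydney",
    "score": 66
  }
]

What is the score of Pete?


Looking up record where name = Pete
Record index: 2
Field 'score' = 66

ANSWER: 66


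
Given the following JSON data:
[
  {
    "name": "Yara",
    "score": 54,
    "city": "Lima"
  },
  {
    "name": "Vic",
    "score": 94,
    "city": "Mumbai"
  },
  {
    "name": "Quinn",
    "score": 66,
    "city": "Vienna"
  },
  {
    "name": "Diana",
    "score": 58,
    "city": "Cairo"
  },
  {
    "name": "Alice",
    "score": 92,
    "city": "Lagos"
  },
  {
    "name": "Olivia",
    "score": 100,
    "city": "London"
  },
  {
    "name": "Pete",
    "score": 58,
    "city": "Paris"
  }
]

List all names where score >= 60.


Filtering records where score >= 60:
  Yara (score=54) -> no
  Vic (score=94) -> YES
  Quinn (score=66) -> YES
  Diana (score=58) -> no
  Alice (score=92) -> YES
  Olivia (score=100) -> YES
  Pete (score=58) -> no


ANSWER: Vic, Quinn, Alice, Olivia


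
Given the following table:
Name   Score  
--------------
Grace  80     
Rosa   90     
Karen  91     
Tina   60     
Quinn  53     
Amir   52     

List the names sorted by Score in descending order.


Sorting by Score (descending):
  Karen: 91
  Rosa: 90
  Grace: 80
  Tina: 60
  Quinn: 53
  Amir: 52


ANSWER: Karen, Rosa, Grace, Tina, Quinn, Amir


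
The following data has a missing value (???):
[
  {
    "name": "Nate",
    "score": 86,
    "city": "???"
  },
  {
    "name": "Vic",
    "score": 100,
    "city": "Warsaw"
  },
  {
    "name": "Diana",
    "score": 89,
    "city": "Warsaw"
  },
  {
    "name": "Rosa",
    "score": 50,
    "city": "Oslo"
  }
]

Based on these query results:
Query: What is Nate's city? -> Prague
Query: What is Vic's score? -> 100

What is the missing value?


The missing value is Nate's city
From query: Nate's city = Prague

ANSWER: Prague


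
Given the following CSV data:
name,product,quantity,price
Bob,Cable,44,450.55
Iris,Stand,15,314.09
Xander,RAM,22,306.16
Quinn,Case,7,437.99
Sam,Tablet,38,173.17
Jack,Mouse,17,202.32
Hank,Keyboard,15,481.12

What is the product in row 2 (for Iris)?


Row 2: Iris
Column 'product' = Stand

ANSWER: Stand


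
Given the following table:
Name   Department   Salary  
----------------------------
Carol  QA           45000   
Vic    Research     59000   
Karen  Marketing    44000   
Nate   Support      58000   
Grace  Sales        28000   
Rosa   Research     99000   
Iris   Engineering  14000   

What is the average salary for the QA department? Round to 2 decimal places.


QA department members:
  Carol: 45000
Sum = 45000
Count = 1
Average = 45000 / 1 = 45000.00

ANSWER: 45000.00


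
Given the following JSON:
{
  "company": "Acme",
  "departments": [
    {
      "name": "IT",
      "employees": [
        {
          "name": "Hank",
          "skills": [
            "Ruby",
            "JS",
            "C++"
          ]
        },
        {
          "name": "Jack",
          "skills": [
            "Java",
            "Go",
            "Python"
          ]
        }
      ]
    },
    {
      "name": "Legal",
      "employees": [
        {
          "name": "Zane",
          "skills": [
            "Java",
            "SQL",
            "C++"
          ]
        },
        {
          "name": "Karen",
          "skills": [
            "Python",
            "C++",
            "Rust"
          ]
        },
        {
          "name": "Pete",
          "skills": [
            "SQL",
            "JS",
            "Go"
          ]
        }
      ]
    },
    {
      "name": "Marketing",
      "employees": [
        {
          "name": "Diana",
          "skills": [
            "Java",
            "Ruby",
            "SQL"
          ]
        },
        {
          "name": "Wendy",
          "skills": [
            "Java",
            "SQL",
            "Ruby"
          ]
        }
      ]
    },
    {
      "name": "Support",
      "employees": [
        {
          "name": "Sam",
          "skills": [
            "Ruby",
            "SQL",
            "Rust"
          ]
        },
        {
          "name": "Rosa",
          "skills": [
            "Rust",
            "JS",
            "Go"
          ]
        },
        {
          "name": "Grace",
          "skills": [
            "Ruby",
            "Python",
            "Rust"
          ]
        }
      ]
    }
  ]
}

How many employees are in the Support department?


Path: departments[3].employees
Count: 3

ANSWER: 3


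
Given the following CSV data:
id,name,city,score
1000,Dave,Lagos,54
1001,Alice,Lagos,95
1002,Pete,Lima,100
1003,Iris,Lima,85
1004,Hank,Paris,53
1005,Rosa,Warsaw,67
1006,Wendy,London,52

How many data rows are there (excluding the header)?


Counting rows (excluding header):
Header: id,name,city,score
Data rows: 7

ANSWER: 7


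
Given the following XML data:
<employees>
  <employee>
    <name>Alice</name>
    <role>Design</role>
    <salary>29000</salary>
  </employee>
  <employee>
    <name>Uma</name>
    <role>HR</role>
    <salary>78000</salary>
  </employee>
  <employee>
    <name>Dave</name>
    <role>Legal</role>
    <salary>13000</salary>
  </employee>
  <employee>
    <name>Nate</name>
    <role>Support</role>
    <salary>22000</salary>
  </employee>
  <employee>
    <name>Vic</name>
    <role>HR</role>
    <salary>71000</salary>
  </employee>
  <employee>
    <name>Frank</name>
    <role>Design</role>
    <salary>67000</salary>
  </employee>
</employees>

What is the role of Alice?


Searching for <employee> with <name>Alice</name>
Found at position 1
<role>Design</role>

ANSWER: Design


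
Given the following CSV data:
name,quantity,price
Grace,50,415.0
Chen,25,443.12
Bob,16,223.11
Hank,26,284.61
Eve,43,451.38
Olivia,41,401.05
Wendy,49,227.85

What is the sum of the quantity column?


Values in 'quantity' column:
  Row 1: 50
  Row 2: 25
  Row 3: 16
  Row 4: 26
  Row 5: 43
  Row 6: 41
  Row 7: 49
Sum = 50 + 25 + 16 + 26 + 43 + 41 + 49 = 250

ANSWER: 250


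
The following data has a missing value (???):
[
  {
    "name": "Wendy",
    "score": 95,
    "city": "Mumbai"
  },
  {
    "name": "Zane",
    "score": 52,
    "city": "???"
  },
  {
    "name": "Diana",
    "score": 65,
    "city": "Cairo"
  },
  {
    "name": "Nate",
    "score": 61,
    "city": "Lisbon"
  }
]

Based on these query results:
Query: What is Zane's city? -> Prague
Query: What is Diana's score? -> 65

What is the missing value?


The missing value is Zane's city
From query: Zane's city = Prague

ANSWER: Prague


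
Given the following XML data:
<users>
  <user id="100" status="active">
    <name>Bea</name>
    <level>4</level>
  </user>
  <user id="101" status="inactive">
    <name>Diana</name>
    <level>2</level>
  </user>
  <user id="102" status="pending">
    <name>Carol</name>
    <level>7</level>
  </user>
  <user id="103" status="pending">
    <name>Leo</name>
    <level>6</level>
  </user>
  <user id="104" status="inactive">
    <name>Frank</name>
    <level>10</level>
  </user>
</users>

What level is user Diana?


Finding user: Diana
<level>2</level>

ANSWER: 2


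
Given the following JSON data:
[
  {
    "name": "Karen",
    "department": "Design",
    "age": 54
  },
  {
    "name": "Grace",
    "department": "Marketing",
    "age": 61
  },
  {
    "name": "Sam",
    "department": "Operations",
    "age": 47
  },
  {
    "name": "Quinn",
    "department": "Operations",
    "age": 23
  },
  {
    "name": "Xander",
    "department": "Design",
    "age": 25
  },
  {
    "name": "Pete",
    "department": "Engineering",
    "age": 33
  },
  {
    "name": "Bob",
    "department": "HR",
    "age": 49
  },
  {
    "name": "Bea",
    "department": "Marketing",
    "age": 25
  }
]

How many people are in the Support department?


Scanning records for department = Support
  No matches found
Count: 0

ANSWER: 0


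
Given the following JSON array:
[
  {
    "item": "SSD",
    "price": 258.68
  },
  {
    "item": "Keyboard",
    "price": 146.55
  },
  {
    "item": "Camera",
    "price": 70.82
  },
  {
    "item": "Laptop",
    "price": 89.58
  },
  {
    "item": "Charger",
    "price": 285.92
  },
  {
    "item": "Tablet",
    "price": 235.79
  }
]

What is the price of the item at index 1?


Array index 1 -> Keyboard
price = 146.55

ANSWER: 146.55


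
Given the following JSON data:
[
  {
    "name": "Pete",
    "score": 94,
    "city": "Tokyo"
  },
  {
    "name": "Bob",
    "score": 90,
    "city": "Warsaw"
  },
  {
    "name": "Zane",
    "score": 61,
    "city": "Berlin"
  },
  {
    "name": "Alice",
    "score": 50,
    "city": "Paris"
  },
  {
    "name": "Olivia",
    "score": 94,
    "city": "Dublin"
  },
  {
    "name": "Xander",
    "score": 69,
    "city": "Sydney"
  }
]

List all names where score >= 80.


Filtering records where score >= 80:
  Pete (score=94) -> YES
  Bob (score=90) -> YES
  Zane (score=61) -> no
  Alice (score=50) -> no
  Olivia (score=94) -> YES
  Xander (score=69) -> no


ANSWER: Pete, Bob, Olivia


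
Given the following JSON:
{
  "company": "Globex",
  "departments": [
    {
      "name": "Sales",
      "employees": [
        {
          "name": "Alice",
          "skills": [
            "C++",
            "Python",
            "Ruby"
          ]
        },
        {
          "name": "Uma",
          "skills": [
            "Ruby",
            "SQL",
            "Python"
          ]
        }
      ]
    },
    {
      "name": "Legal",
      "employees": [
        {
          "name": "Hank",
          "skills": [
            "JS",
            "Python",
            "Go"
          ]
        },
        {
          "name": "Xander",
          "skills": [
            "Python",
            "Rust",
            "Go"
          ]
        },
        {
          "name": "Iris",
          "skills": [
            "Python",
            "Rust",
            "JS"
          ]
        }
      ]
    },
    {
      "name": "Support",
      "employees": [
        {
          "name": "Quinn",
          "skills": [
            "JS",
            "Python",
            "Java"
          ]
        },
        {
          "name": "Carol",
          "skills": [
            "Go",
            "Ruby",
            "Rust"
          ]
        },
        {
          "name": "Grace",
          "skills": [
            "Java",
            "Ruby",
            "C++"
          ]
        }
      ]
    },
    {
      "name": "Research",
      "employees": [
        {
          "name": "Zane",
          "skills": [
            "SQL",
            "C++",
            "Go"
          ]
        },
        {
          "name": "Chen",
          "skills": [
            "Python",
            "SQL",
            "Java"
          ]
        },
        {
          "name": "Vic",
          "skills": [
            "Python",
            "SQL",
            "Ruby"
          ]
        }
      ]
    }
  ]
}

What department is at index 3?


Path: departments[3].name
Value: Research

ANSWER: Research


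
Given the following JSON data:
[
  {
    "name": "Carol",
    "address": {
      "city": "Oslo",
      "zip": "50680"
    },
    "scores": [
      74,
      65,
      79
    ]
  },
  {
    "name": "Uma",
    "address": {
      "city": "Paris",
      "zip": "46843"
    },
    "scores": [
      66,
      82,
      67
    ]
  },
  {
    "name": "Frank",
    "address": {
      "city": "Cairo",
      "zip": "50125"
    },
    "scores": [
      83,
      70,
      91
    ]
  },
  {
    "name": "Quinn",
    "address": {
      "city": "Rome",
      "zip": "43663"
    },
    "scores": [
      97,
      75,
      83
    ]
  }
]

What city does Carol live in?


Path: records[0].address.city
Value: Oslo

ANSWER: Oslo


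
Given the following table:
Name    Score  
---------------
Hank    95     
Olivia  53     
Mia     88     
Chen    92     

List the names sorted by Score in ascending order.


Sorting by Score (ascending):
  Olivia: 53
  Mia: 88
  Chen: 92
  Hank: 95


ANSWER: Olivia, Mia, Chen, Hank


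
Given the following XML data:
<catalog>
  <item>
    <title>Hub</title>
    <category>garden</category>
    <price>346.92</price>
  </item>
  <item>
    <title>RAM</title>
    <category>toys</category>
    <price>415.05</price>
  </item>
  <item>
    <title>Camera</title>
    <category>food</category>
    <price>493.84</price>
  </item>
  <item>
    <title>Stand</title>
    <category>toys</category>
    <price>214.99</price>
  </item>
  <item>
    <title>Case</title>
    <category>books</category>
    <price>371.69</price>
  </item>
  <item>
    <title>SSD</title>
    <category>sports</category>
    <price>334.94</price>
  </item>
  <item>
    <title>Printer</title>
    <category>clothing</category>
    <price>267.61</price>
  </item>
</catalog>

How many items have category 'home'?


Scanning <item> elements for <category>home</category>:
Count: 0

ANSWER: 0


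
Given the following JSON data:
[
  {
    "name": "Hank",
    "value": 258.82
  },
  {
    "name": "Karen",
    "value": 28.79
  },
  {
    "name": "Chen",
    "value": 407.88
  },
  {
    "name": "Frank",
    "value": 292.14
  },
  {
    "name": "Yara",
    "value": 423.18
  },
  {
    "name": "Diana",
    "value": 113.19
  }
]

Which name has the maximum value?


Comparing values:
  Hank: 258.82
  Karen: 28.79
  Chen: 407.88
  Frank: 292.14
  Yara: 423.18
  Diana: 113.19
Maximum: Yara (423.18)

ANSWER: Yara


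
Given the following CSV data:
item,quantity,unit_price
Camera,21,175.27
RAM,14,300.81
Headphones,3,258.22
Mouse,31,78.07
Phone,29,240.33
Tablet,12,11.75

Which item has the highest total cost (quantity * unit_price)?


Computing row totals:
  Camera: 3680.67
  RAM: 4211.34
  Headphones: 774.66
  Mouse: 2420.17
  Phone: 6969.57
  Tablet: 141.0
Maximum: Phone (6969.57)

ANSWER: Phone


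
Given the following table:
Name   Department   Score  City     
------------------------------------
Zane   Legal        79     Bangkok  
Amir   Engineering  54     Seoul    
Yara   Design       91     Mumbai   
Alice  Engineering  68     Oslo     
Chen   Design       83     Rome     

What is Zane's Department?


Row 1: Zane
Department = Legal

ANSWER: Legal


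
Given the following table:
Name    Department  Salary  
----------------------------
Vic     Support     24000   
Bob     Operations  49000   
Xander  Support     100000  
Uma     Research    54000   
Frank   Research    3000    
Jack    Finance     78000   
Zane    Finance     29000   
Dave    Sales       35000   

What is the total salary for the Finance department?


Finance department members:
  Jack: 78000
  Zane: 29000
Total = 78000 + 29000 = 107000

ANSWER: 107000


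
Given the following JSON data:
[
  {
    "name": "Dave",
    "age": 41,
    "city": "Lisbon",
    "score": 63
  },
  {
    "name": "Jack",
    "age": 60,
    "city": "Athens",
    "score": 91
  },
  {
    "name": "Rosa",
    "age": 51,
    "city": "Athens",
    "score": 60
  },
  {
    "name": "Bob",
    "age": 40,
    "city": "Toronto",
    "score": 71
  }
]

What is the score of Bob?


Looking up record where name = Bob
Record index: 3
Field 'score' = 71

ANSWER: 71


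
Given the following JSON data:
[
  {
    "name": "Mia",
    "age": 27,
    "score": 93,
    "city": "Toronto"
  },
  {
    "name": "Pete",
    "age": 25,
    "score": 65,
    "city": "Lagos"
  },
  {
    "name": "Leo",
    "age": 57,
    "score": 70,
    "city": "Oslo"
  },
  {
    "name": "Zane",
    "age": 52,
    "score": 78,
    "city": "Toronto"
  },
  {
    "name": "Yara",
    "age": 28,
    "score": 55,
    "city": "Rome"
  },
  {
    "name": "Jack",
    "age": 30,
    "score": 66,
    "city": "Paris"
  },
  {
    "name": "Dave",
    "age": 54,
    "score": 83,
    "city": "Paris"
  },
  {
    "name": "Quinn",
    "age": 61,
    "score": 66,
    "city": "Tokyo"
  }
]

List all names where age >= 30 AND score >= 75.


Checking both conditions:
  Mia (age=27, score=93) -> no
  Pete (age=25, score=65) -> no
  Leo (age=57, score=70) -> no
  Zane (age=52, score=78) -> YES
  Yara (age=28, score=55) -> no
  Jack (age=30, score=66) -> no
  Dave (age=54, score=83) -> YES
  Quinn (age=61, score=66) -> no


ANSWER: Zane, Dave
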